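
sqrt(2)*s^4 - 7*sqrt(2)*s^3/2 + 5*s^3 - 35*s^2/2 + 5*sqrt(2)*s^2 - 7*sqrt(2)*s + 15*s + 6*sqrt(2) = (s - 2)*(s - 3/2)*(s + 2*sqrt(2))*(sqrt(2)*s + 1)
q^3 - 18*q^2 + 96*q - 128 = (q - 8)^2*(q - 2)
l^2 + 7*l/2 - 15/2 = (l - 3/2)*(l + 5)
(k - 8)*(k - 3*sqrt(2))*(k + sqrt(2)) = k^3 - 8*k^2 - 2*sqrt(2)*k^2 - 6*k + 16*sqrt(2)*k + 48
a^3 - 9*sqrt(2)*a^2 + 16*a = a*(a - 8*sqrt(2))*(a - sqrt(2))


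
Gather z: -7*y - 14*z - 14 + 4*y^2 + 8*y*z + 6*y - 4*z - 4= 4*y^2 - y + z*(8*y - 18) - 18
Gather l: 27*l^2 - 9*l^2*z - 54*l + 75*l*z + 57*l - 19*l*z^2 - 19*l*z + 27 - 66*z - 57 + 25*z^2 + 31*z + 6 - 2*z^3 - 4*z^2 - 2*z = l^2*(27 - 9*z) + l*(-19*z^2 + 56*z + 3) - 2*z^3 + 21*z^2 - 37*z - 24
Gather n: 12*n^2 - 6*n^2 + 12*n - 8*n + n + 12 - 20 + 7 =6*n^2 + 5*n - 1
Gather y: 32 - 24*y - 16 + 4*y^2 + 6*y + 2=4*y^2 - 18*y + 18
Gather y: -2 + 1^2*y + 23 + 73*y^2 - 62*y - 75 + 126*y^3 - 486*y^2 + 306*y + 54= 126*y^3 - 413*y^2 + 245*y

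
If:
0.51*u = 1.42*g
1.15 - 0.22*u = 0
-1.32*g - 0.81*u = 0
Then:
No Solution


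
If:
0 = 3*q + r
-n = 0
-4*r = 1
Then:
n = 0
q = 1/12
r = -1/4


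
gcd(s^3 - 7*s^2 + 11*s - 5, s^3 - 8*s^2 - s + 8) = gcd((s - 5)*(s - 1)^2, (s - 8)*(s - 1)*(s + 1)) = s - 1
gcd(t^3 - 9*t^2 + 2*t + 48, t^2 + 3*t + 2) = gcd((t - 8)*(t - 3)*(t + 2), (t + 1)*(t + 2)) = t + 2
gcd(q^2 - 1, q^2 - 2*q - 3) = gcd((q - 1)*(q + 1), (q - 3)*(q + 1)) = q + 1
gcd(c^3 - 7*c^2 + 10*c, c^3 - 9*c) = c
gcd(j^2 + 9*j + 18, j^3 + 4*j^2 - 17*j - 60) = j + 3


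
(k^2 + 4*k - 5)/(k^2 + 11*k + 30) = (k - 1)/(k + 6)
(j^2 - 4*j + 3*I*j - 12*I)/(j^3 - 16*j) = (j + 3*I)/(j*(j + 4))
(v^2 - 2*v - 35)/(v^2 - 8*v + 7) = (v + 5)/(v - 1)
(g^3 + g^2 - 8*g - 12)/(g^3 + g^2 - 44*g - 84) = (g^2 - g - 6)/(g^2 - g - 42)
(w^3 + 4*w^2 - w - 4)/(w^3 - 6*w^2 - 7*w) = (w^2 + 3*w - 4)/(w*(w - 7))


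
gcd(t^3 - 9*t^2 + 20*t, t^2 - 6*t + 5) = t - 5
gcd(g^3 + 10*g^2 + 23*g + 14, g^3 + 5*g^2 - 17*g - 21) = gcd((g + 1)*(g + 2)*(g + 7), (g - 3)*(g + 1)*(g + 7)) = g^2 + 8*g + 7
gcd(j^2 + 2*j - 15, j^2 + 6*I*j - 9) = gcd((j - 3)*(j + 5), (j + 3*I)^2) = 1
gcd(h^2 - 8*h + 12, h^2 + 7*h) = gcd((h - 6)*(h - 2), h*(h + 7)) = 1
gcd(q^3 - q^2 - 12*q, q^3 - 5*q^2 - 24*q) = q^2 + 3*q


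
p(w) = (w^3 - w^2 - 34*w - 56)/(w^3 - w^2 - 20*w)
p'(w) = (-3*w^2 + 2*w + 20)*(w^3 - w^2 - 34*w - 56)/(w^3 - w^2 - 20*w)^2 + (3*w^2 - 2*w - 34)/(w^3 - w^2 - 20*w)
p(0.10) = 29.57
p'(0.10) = -279.88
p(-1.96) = -0.03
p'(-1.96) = -0.67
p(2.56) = 3.24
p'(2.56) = 0.04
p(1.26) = 3.97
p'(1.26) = -1.56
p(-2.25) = 0.14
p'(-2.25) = -0.50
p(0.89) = 4.83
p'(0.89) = -3.37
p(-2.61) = 0.30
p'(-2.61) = -0.36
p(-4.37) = 0.66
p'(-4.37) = -0.11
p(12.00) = 0.83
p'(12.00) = 0.04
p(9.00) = 0.61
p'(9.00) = 0.14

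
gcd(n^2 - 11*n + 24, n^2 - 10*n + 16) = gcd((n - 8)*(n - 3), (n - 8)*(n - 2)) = n - 8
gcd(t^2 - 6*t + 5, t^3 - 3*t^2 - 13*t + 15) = t^2 - 6*t + 5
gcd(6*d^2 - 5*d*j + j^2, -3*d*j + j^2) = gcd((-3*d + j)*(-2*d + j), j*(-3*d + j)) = 3*d - j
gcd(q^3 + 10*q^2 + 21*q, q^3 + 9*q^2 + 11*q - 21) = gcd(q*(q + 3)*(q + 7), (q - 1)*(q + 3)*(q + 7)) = q^2 + 10*q + 21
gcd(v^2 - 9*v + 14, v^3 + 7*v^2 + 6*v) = 1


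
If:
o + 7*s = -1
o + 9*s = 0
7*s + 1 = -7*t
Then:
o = -9/2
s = 1/2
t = -9/14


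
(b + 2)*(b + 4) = b^2 + 6*b + 8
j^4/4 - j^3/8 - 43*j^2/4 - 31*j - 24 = (j/4 + 1)*(j - 8)*(j + 3/2)*(j + 2)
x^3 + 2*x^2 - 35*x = x*(x - 5)*(x + 7)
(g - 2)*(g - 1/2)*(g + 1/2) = g^3 - 2*g^2 - g/4 + 1/2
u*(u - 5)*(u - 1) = u^3 - 6*u^2 + 5*u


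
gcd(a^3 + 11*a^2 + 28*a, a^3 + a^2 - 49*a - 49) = a + 7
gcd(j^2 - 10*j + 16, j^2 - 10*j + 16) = j^2 - 10*j + 16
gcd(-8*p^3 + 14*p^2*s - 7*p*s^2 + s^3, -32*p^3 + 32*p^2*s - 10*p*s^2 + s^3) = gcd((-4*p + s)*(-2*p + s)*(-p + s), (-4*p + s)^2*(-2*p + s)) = 8*p^2 - 6*p*s + s^2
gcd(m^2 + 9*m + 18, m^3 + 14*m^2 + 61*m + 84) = m + 3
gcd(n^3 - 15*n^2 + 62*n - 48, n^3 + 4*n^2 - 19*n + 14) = n - 1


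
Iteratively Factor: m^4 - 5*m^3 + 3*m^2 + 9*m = (m)*(m^3 - 5*m^2 + 3*m + 9) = m*(m - 3)*(m^2 - 2*m - 3) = m*(m - 3)*(m + 1)*(m - 3)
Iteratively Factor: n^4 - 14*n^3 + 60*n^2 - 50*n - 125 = (n - 5)*(n^3 - 9*n^2 + 15*n + 25) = (n - 5)*(n + 1)*(n^2 - 10*n + 25) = (n - 5)^2*(n + 1)*(n - 5)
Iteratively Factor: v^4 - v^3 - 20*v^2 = (v)*(v^3 - v^2 - 20*v) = v^2*(v^2 - v - 20) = v^2*(v - 5)*(v + 4)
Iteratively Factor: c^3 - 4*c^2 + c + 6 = (c - 2)*(c^2 - 2*c - 3) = (c - 2)*(c + 1)*(c - 3)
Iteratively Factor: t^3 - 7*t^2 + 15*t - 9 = (t - 3)*(t^2 - 4*t + 3) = (t - 3)^2*(t - 1)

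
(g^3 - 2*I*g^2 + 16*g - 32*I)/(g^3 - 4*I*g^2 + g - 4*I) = (g^2 + 2*I*g + 8)/(g^2 + 1)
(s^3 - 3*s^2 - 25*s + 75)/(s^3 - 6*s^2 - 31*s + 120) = (s - 5)/(s - 8)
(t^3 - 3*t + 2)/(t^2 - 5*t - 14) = (t^2 - 2*t + 1)/(t - 7)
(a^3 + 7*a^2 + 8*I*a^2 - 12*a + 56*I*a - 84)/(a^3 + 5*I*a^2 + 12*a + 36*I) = (a + 7)/(a - 3*I)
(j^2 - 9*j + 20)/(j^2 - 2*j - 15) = (j - 4)/(j + 3)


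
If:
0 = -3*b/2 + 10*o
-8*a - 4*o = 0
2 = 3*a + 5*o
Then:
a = -2/7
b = 80/21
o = 4/7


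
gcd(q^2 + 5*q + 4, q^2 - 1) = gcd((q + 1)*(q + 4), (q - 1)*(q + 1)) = q + 1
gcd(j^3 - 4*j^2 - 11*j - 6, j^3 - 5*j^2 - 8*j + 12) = j - 6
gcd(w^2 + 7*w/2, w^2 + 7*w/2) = w^2 + 7*w/2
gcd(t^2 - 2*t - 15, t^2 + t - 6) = t + 3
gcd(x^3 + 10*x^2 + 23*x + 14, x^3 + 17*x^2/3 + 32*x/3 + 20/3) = x + 2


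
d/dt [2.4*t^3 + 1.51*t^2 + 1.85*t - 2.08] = 7.2*t^2 + 3.02*t + 1.85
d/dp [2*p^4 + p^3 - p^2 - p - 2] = 8*p^3 + 3*p^2 - 2*p - 1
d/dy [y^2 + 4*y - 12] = 2*y + 4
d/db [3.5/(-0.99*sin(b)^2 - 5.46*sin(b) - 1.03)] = (6.93*sin(b) + 19.11)*cos(b)/(0.99*sin(b)^2 + 5.46*sin(b) + 1.03)^2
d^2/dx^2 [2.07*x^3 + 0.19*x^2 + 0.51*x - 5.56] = 12.42*x + 0.38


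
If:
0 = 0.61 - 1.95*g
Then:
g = 0.31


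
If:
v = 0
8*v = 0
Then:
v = 0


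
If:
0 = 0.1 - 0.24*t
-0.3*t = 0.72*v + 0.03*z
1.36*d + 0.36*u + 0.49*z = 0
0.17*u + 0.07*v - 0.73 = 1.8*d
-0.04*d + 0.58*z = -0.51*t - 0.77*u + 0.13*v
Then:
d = -0.91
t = 0.42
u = -5.14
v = -0.44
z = 6.29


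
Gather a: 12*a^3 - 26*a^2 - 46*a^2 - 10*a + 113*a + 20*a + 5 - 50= 12*a^3 - 72*a^2 + 123*a - 45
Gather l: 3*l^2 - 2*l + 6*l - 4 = 3*l^2 + 4*l - 4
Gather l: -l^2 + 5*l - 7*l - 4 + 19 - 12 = -l^2 - 2*l + 3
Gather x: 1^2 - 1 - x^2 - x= -x^2 - x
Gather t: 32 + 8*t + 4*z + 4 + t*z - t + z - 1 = t*(z + 7) + 5*z + 35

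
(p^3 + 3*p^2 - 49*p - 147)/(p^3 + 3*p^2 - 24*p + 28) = (p^2 - 4*p - 21)/(p^2 - 4*p + 4)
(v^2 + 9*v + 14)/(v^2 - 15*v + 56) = (v^2 + 9*v + 14)/(v^2 - 15*v + 56)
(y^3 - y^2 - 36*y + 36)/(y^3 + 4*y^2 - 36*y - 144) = (y - 1)/(y + 4)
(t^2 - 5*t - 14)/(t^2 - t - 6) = (t - 7)/(t - 3)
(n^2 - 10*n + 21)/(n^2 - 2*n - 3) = (n - 7)/(n + 1)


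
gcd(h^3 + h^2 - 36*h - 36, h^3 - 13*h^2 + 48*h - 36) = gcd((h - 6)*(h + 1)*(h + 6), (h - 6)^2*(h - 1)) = h - 6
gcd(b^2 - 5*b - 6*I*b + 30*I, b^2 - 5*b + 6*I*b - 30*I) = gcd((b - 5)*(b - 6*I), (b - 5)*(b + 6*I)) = b - 5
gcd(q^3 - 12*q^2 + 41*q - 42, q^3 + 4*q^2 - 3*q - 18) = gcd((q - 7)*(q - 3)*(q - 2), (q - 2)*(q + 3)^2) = q - 2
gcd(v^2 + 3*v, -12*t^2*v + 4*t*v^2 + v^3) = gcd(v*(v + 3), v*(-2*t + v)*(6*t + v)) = v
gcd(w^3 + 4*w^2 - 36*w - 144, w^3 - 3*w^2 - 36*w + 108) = w^2 - 36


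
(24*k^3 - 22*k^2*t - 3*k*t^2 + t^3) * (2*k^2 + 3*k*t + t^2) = 48*k^5 + 28*k^4*t - 48*k^3*t^2 - 29*k^2*t^3 + t^5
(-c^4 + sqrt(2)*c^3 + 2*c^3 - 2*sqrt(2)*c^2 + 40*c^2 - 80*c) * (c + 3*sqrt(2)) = -c^5 - 2*sqrt(2)*c^4 + 2*c^4 + 4*sqrt(2)*c^3 + 46*c^3 - 92*c^2 + 120*sqrt(2)*c^2 - 240*sqrt(2)*c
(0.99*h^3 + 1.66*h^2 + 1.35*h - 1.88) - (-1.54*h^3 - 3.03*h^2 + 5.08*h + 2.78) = 2.53*h^3 + 4.69*h^2 - 3.73*h - 4.66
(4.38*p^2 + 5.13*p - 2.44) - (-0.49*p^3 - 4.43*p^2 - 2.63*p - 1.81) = 0.49*p^3 + 8.81*p^2 + 7.76*p - 0.63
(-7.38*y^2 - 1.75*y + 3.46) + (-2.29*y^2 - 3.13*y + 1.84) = -9.67*y^2 - 4.88*y + 5.3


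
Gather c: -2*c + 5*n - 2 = -2*c + 5*n - 2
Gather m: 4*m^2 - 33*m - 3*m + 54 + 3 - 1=4*m^2 - 36*m + 56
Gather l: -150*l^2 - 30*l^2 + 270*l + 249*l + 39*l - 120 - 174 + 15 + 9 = -180*l^2 + 558*l - 270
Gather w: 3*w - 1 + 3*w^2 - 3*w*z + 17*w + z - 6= 3*w^2 + w*(20 - 3*z) + z - 7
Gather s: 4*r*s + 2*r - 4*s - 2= 2*r + s*(4*r - 4) - 2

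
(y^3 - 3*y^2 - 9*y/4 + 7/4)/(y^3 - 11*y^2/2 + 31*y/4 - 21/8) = 2*(y + 1)/(2*y - 3)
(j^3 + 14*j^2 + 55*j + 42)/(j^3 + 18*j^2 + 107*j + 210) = (j + 1)/(j + 5)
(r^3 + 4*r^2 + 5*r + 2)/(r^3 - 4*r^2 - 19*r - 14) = (r + 1)/(r - 7)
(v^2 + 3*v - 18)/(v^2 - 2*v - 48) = (v - 3)/(v - 8)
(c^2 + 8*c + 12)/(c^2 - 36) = (c + 2)/(c - 6)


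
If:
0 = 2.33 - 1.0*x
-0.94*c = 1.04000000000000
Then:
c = -1.11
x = 2.33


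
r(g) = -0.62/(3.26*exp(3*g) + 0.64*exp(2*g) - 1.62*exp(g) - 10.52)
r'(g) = -0.62*(-9.78*exp(3*g) - 1.28*exp(2*g) + 1.62*exp(g))/(3.26*exp(3*g) + 0.64*exp(2*g) - 1.62*exp(g) - 10.52)^2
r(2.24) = -0.00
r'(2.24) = 0.00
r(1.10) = -0.01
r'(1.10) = 0.03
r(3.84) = -0.00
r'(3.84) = 0.00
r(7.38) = -0.00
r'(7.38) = 0.00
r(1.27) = -0.00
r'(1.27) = 0.01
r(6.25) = -0.00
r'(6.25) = 0.00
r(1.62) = -0.00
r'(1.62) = 0.00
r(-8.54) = 0.06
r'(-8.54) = -0.00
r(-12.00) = 0.06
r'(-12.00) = 0.00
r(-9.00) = 0.06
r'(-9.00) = 0.00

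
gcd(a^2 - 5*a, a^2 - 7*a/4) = a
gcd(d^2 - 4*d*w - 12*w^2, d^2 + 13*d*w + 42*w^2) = 1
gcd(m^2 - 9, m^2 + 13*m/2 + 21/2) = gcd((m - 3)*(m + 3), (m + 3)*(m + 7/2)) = m + 3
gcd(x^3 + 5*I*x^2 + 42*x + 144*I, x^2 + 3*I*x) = x + 3*I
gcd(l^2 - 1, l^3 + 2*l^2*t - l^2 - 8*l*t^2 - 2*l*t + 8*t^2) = l - 1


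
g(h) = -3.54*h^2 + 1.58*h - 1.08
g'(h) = 1.58 - 7.08*h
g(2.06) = -12.85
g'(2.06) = -13.00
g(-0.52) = -2.86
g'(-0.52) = 5.26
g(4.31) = -60.03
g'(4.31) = -28.93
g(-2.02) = -18.72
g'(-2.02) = 15.88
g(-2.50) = -27.16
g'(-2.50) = 19.28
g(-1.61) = -12.80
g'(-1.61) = 12.98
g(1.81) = -9.82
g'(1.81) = -11.23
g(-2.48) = -26.77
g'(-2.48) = 19.14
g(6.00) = -119.04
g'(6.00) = -40.90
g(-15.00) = -821.28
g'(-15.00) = 107.78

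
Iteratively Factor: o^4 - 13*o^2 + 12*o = (o)*(o^3 - 13*o + 12) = o*(o - 1)*(o^2 + o - 12) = o*(o - 3)*(o - 1)*(o + 4)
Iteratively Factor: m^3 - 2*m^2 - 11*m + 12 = (m - 4)*(m^2 + 2*m - 3) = (m - 4)*(m + 3)*(m - 1)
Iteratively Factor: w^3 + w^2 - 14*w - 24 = (w + 3)*(w^2 - 2*w - 8) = (w + 2)*(w + 3)*(w - 4)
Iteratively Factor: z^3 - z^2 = (z)*(z^2 - z) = z*(z - 1)*(z)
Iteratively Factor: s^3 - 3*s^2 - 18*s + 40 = (s - 5)*(s^2 + 2*s - 8) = (s - 5)*(s - 2)*(s + 4)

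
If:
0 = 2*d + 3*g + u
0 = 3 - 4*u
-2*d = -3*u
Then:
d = 9/8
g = -1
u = 3/4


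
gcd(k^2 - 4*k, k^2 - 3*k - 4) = k - 4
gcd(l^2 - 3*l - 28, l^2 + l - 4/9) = 1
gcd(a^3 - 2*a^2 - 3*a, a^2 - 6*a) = a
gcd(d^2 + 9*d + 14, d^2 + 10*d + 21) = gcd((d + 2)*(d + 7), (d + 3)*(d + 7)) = d + 7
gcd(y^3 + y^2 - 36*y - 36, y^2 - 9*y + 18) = y - 6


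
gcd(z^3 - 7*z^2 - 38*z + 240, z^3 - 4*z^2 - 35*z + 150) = z^2 + z - 30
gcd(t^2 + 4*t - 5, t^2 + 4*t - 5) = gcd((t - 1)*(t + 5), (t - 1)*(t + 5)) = t^2 + 4*t - 5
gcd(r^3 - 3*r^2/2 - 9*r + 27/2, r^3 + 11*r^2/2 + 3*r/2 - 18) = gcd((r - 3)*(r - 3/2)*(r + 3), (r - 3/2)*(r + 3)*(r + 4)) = r^2 + 3*r/2 - 9/2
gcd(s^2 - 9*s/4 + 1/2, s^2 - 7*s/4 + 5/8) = 1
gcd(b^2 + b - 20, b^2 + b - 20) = b^2 + b - 20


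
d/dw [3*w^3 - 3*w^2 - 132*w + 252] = 9*w^2 - 6*w - 132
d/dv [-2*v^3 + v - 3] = 1 - 6*v^2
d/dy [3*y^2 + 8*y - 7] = 6*y + 8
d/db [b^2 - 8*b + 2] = 2*b - 8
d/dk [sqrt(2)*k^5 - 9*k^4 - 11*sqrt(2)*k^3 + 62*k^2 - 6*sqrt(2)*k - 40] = 5*sqrt(2)*k^4 - 36*k^3 - 33*sqrt(2)*k^2 + 124*k - 6*sqrt(2)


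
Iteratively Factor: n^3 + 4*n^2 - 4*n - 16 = (n + 4)*(n^2 - 4) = (n - 2)*(n + 4)*(n + 2)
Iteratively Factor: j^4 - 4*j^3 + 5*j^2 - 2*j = (j - 2)*(j^3 - 2*j^2 + j) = (j - 2)*(j - 1)*(j^2 - j) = j*(j - 2)*(j - 1)*(j - 1)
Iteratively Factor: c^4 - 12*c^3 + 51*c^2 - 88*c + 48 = (c - 4)*(c^3 - 8*c^2 + 19*c - 12) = (c - 4)*(c - 1)*(c^2 - 7*c + 12) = (c - 4)*(c - 3)*(c - 1)*(c - 4)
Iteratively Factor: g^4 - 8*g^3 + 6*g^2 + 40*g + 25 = (g + 1)*(g^3 - 9*g^2 + 15*g + 25) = (g - 5)*(g + 1)*(g^2 - 4*g - 5) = (g - 5)^2*(g + 1)*(g + 1)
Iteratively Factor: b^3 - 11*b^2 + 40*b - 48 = (b - 4)*(b^2 - 7*b + 12) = (b - 4)*(b - 3)*(b - 4)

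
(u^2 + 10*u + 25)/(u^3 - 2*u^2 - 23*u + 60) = (u + 5)/(u^2 - 7*u + 12)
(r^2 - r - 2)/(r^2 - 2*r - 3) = (r - 2)/(r - 3)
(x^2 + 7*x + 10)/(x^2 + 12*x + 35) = (x + 2)/(x + 7)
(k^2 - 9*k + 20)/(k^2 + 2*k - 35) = (k - 4)/(k + 7)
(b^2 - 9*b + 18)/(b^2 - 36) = (b - 3)/(b + 6)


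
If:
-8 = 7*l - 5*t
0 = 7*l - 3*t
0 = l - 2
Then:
No Solution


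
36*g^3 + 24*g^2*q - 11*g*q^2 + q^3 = (-6*g + q)^2*(g + q)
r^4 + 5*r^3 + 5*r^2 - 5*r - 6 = (r - 1)*(r + 1)*(r + 2)*(r + 3)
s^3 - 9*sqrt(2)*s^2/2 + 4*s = s*(s - 4*sqrt(2))*(s - sqrt(2)/2)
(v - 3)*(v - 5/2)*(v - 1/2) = v^3 - 6*v^2 + 41*v/4 - 15/4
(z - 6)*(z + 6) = z^2 - 36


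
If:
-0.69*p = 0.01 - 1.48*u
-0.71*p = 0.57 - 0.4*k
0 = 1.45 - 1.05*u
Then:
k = 6.66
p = 2.95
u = 1.38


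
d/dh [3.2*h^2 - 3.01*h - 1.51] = 6.4*h - 3.01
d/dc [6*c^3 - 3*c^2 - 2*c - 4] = 18*c^2 - 6*c - 2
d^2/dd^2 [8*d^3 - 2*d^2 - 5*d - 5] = 48*d - 4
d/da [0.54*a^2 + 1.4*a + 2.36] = 1.08*a + 1.4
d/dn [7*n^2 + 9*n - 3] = 14*n + 9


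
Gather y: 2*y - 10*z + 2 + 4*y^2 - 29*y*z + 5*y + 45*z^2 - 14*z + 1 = 4*y^2 + y*(7 - 29*z) + 45*z^2 - 24*z + 3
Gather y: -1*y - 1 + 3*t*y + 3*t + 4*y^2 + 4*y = 3*t + 4*y^2 + y*(3*t + 3) - 1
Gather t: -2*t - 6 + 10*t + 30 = 8*t + 24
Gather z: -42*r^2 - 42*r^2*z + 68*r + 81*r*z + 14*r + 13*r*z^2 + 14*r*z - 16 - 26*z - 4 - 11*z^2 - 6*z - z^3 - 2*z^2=-42*r^2 + 82*r - z^3 + z^2*(13*r - 13) + z*(-42*r^2 + 95*r - 32) - 20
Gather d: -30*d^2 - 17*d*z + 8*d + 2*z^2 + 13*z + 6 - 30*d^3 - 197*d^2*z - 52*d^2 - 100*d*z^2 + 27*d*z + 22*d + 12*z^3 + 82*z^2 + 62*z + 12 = -30*d^3 + d^2*(-197*z - 82) + d*(-100*z^2 + 10*z + 30) + 12*z^3 + 84*z^2 + 75*z + 18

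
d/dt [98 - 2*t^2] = -4*t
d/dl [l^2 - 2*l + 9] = 2*l - 2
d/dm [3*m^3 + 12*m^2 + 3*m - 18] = 9*m^2 + 24*m + 3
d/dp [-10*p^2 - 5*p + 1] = -20*p - 5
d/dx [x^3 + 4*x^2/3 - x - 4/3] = 3*x^2 + 8*x/3 - 1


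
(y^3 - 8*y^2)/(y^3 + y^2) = (y - 8)/(y + 1)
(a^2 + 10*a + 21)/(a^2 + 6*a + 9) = (a + 7)/(a + 3)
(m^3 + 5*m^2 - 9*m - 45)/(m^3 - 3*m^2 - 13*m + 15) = (m^2 + 2*m - 15)/(m^2 - 6*m + 5)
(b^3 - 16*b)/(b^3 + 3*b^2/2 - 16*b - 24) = 2*b/(2*b + 3)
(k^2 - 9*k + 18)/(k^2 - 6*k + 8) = (k^2 - 9*k + 18)/(k^2 - 6*k + 8)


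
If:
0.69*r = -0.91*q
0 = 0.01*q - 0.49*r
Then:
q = 0.00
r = 0.00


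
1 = 1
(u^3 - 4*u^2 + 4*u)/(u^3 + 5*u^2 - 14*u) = (u - 2)/(u + 7)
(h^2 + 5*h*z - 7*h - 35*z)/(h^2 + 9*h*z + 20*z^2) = (h - 7)/(h + 4*z)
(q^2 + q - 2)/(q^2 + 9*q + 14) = (q - 1)/(q + 7)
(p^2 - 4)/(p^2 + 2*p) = (p - 2)/p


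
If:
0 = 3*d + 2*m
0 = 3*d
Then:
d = 0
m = 0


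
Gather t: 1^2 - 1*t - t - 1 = -2*t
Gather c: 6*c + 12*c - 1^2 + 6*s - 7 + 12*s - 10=18*c + 18*s - 18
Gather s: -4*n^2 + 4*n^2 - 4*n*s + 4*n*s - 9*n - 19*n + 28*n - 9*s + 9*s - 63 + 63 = 0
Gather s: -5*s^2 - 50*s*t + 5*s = -5*s^2 + s*(5 - 50*t)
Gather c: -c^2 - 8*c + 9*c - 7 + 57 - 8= -c^2 + c + 42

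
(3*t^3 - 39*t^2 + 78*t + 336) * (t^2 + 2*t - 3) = 3*t^5 - 33*t^4 - 9*t^3 + 609*t^2 + 438*t - 1008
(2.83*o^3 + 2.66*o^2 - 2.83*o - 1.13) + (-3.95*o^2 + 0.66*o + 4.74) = 2.83*o^3 - 1.29*o^2 - 2.17*o + 3.61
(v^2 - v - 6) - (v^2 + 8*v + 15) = -9*v - 21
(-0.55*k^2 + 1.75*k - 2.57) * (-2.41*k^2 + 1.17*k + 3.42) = 1.3255*k^4 - 4.861*k^3 + 6.3602*k^2 + 2.9781*k - 8.7894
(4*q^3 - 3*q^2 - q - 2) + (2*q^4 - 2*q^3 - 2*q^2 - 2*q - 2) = 2*q^4 + 2*q^3 - 5*q^2 - 3*q - 4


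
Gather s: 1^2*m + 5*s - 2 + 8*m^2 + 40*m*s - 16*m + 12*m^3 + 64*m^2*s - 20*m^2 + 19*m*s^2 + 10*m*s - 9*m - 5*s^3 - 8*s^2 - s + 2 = 12*m^3 - 12*m^2 - 24*m - 5*s^3 + s^2*(19*m - 8) + s*(64*m^2 + 50*m + 4)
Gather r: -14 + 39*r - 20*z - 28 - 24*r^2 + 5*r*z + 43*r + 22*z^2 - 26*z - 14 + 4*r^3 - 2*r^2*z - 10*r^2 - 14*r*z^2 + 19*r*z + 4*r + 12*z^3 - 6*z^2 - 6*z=4*r^3 + r^2*(-2*z - 34) + r*(-14*z^2 + 24*z + 86) + 12*z^3 + 16*z^2 - 52*z - 56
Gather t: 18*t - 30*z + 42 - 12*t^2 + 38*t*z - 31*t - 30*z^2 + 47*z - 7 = -12*t^2 + t*(38*z - 13) - 30*z^2 + 17*z + 35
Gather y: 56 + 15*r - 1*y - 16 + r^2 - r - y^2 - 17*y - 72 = r^2 + 14*r - y^2 - 18*y - 32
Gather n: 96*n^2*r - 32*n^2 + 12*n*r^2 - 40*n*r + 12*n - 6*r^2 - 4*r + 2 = n^2*(96*r - 32) + n*(12*r^2 - 40*r + 12) - 6*r^2 - 4*r + 2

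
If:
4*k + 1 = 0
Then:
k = -1/4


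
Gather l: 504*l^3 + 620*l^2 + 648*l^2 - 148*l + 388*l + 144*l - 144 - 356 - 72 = 504*l^3 + 1268*l^2 + 384*l - 572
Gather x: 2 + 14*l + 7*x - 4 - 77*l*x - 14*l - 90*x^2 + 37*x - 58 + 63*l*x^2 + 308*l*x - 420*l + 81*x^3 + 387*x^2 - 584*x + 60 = -420*l + 81*x^3 + x^2*(63*l + 297) + x*(231*l - 540)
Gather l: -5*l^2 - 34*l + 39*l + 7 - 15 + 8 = -5*l^2 + 5*l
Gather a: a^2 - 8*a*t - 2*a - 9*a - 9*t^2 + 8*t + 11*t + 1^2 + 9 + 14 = a^2 + a*(-8*t - 11) - 9*t^2 + 19*t + 24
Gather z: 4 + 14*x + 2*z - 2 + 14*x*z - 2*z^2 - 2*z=14*x*z + 14*x - 2*z^2 + 2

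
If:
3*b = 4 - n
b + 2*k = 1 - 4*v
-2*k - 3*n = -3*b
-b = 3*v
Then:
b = 39/35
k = 24/35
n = 23/35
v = -13/35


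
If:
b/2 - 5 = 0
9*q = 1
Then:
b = 10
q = 1/9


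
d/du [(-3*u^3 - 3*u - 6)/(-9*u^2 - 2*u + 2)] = 3*(9*u^4 + 4*u^3 - 15*u^2 - 36*u - 6)/(81*u^4 + 36*u^3 - 32*u^2 - 8*u + 4)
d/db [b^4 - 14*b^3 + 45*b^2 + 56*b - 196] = 4*b^3 - 42*b^2 + 90*b + 56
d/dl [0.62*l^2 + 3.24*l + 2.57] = 1.24*l + 3.24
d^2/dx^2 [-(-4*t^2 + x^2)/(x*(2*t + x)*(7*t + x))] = 2*(98*t^3 + 42*t^2*x + 6*t*x^2 - x^3)/(x^3*(343*t^3 + 147*t^2*x + 21*t*x^2 + x^3))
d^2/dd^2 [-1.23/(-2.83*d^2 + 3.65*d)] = (59.105682*d^2 - 76.23171*d + 32.77335)/(d^3*(22.665187*d^3 - 87.697455*d^2 + 113.108025*d - 48.627125))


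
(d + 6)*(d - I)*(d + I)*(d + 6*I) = d^4 + 6*d^3 + 6*I*d^3 + d^2 + 36*I*d^2 + 6*d + 6*I*d + 36*I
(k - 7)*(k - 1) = k^2 - 8*k + 7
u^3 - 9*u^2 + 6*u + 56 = (u - 7)*(u - 4)*(u + 2)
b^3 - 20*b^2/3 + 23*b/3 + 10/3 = (b - 5)*(b - 2)*(b + 1/3)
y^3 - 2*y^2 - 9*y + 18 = (y - 3)*(y - 2)*(y + 3)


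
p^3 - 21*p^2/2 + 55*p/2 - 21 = (p - 7)*(p - 2)*(p - 3/2)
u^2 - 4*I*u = u*(u - 4*I)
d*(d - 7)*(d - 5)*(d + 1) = d^4 - 11*d^3 + 23*d^2 + 35*d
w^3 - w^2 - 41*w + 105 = (w - 5)*(w - 3)*(w + 7)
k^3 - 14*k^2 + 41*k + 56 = (k - 8)*(k - 7)*(k + 1)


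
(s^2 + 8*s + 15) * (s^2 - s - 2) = s^4 + 7*s^3 + 5*s^2 - 31*s - 30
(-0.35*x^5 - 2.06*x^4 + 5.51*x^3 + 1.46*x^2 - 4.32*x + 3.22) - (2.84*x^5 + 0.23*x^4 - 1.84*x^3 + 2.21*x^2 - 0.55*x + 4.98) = -3.19*x^5 - 2.29*x^4 + 7.35*x^3 - 0.75*x^2 - 3.77*x - 1.76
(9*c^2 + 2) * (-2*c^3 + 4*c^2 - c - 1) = -18*c^5 + 36*c^4 - 13*c^3 - c^2 - 2*c - 2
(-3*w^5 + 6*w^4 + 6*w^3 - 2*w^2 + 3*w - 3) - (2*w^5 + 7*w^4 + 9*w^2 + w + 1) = -5*w^5 - w^4 + 6*w^3 - 11*w^2 + 2*w - 4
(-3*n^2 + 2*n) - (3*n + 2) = -3*n^2 - n - 2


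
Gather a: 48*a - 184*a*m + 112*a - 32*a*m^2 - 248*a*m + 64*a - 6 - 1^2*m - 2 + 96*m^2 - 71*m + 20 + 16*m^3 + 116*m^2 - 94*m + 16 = a*(-32*m^2 - 432*m + 224) + 16*m^3 + 212*m^2 - 166*m + 28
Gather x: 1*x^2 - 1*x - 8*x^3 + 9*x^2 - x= -8*x^3 + 10*x^2 - 2*x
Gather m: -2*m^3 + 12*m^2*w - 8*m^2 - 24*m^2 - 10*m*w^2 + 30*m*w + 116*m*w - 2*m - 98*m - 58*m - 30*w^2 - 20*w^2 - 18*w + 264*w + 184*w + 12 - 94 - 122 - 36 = -2*m^3 + m^2*(12*w - 32) + m*(-10*w^2 + 146*w - 158) - 50*w^2 + 430*w - 240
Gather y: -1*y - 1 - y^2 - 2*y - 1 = -y^2 - 3*y - 2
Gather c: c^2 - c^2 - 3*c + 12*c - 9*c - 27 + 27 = 0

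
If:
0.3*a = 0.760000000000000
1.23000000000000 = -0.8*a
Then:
No Solution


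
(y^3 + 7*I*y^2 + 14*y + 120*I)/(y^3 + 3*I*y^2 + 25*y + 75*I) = (y^2 + 2*I*y + 24)/(y^2 - 2*I*y + 15)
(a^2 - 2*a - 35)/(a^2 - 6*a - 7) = (a + 5)/(a + 1)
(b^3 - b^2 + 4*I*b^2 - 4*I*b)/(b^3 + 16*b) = (b - 1)/(b - 4*I)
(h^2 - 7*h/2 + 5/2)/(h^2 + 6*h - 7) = (h - 5/2)/(h + 7)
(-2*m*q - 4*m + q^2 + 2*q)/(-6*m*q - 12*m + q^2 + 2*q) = (-2*m + q)/(-6*m + q)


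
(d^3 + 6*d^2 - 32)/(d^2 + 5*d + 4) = (d^2 + 2*d - 8)/(d + 1)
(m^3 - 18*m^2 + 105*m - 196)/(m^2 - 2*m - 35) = (m^2 - 11*m + 28)/(m + 5)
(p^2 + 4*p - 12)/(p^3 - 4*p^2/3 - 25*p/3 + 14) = 3*(p + 6)/(3*p^2 + 2*p - 21)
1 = 1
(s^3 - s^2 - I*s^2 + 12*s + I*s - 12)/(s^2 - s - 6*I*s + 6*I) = (s^2 - I*s + 12)/(s - 6*I)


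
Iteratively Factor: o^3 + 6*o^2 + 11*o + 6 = (o + 1)*(o^2 + 5*o + 6) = (o + 1)*(o + 2)*(o + 3)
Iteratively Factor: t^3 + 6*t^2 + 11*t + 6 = (t + 2)*(t^2 + 4*t + 3) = (t + 1)*(t + 2)*(t + 3)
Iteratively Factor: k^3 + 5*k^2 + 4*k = (k)*(k^2 + 5*k + 4) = k*(k + 4)*(k + 1)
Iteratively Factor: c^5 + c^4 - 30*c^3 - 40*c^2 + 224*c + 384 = (c + 2)*(c^4 - c^3 - 28*c^2 + 16*c + 192) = (c + 2)*(c + 4)*(c^3 - 5*c^2 - 8*c + 48) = (c - 4)*(c + 2)*(c + 4)*(c^2 - c - 12) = (c - 4)^2*(c + 2)*(c + 4)*(c + 3)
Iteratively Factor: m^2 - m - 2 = (m - 2)*(m + 1)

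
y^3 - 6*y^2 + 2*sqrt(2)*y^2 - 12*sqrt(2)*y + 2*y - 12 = (y - 6)*(y + sqrt(2))^2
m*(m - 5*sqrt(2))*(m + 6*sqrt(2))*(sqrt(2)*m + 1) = sqrt(2)*m^4 + 3*m^3 - 59*sqrt(2)*m^2 - 60*m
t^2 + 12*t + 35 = (t + 5)*(t + 7)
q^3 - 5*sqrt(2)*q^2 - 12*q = q*(q - 6*sqrt(2))*(q + sqrt(2))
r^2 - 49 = (r - 7)*(r + 7)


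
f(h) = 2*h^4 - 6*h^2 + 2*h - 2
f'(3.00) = 182.00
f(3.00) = 112.00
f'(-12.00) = -13678.00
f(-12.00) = 40582.00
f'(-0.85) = 7.29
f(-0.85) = -6.99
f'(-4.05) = -480.84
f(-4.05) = 429.57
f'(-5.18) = -1047.77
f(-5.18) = 1266.60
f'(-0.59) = 7.44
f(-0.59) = -5.03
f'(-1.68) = -15.77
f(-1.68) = -6.36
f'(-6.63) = -2249.91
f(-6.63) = 3585.42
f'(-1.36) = -1.80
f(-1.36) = -8.98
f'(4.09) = 500.26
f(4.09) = 465.47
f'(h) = 8*h^3 - 12*h + 2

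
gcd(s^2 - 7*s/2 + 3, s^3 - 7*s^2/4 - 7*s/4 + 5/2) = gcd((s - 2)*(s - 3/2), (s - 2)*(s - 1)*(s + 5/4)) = s - 2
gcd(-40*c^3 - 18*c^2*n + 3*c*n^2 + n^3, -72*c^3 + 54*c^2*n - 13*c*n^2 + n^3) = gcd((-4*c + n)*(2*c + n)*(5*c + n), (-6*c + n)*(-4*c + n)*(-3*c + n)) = 4*c - n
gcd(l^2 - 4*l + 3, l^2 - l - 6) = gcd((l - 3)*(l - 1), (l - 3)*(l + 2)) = l - 3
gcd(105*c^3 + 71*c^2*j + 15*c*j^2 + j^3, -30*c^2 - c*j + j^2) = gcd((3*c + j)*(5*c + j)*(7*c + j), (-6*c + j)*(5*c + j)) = 5*c + j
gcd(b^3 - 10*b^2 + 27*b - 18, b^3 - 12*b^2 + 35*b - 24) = b^2 - 4*b + 3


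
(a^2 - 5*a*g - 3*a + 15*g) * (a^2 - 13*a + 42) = a^4 - 5*a^3*g - 16*a^3 + 80*a^2*g + 81*a^2 - 405*a*g - 126*a + 630*g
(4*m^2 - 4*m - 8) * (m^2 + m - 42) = 4*m^4 - 180*m^2 + 160*m + 336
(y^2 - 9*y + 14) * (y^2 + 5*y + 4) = y^4 - 4*y^3 - 27*y^2 + 34*y + 56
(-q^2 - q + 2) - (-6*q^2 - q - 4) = 5*q^2 + 6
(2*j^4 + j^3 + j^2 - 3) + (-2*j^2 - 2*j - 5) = 2*j^4 + j^3 - j^2 - 2*j - 8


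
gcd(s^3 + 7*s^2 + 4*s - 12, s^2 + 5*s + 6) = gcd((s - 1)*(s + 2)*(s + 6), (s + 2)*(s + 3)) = s + 2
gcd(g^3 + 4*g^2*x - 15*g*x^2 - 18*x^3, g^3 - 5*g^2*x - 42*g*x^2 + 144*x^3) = -g^2 - 3*g*x + 18*x^2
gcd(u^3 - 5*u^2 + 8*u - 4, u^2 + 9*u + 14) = 1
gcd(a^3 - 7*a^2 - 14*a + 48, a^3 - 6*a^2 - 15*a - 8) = a - 8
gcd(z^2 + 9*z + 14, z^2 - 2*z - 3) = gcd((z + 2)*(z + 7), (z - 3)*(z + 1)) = 1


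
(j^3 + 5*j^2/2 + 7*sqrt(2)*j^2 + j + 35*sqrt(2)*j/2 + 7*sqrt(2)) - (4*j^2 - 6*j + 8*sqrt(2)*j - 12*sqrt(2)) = j^3 - 3*j^2/2 + 7*sqrt(2)*j^2 + 7*j + 19*sqrt(2)*j/2 + 19*sqrt(2)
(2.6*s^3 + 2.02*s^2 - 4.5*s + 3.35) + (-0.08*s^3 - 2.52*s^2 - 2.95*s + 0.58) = 2.52*s^3 - 0.5*s^2 - 7.45*s + 3.93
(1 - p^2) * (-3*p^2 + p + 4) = 3*p^4 - p^3 - 7*p^2 + p + 4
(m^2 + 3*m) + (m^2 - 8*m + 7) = 2*m^2 - 5*m + 7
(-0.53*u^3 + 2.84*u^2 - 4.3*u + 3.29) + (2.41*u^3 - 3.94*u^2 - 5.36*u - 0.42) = 1.88*u^3 - 1.1*u^2 - 9.66*u + 2.87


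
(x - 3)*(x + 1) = x^2 - 2*x - 3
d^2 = d^2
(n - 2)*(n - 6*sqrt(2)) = n^2 - 6*sqrt(2)*n - 2*n + 12*sqrt(2)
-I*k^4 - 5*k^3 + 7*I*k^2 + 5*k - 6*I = (k - 1)*(k - 3*I)*(k - 2*I)*(-I*k - I)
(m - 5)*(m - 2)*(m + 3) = m^3 - 4*m^2 - 11*m + 30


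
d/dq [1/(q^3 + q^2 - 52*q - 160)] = (-3*q^2 - 2*q + 52)/(q^3 + q^2 - 52*q - 160)^2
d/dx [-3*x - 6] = -3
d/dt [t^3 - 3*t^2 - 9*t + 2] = 3*t^2 - 6*t - 9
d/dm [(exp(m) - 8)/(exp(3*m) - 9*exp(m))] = 2*(-exp(3*m) + 12*exp(2*m) - 36)*exp(-m)/(exp(4*m) - 18*exp(2*m) + 81)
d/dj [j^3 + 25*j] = 3*j^2 + 25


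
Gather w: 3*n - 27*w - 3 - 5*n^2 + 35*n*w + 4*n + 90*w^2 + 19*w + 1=-5*n^2 + 7*n + 90*w^2 + w*(35*n - 8) - 2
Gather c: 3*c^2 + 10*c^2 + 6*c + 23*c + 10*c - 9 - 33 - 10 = 13*c^2 + 39*c - 52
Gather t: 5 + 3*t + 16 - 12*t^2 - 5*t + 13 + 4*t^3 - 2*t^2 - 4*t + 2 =4*t^3 - 14*t^2 - 6*t + 36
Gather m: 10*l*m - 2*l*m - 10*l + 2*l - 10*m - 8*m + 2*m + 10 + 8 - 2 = -8*l + m*(8*l - 16) + 16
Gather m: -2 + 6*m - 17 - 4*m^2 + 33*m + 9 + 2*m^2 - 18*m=-2*m^2 + 21*m - 10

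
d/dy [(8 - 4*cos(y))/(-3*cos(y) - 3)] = -4*sin(y)/(cos(y) + 1)^2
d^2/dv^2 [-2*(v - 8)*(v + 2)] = -4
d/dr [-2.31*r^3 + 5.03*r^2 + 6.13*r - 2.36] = -6.93*r^2 + 10.06*r + 6.13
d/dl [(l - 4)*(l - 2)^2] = (l - 2)*(3*l - 10)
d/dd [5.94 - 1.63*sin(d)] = -1.63*cos(d)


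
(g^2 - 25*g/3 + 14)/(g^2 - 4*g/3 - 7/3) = (g - 6)/(g + 1)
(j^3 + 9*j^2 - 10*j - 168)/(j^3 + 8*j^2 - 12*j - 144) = (j + 7)/(j + 6)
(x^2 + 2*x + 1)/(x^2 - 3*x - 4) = (x + 1)/(x - 4)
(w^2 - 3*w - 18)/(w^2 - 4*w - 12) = (w + 3)/(w + 2)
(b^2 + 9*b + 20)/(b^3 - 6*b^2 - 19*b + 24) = (b^2 + 9*b + 20)/(b^3 - 6*b^2 - 19*b + 24)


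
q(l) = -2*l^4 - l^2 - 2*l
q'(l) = -8*l^3 - 2*l - 2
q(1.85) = -30.55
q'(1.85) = -56.35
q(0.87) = -3.64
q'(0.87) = -9.01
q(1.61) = -19.25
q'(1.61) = -38.61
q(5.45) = -1805.08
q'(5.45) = -1307.93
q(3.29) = -251.73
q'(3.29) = -293.47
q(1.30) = -10.00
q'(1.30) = -22.18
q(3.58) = -348.50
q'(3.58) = -376.22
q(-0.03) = 0.06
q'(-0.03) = -1.94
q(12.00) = -41640.00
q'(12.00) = -13850.00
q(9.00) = -13221.00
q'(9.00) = -5852.00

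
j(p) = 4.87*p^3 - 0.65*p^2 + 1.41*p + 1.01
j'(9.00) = 1173.12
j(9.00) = 3511.28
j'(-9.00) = 1196.52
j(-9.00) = -3614.56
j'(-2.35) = 85.15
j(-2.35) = -69.10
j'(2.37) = 80.39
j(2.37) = 65.53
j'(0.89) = 11.83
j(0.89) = 5.18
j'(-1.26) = 26.24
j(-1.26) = -11.54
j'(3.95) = 224.23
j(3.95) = 296.58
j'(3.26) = 152.44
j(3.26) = 167.42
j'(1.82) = 47.44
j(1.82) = 30.78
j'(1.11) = 17.97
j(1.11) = 8.43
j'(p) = 14.61*p^2 - 1.3*p + 1.41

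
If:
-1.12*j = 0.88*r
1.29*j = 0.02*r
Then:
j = 0.00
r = 0.00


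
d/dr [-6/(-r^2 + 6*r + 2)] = 12*(3 - r)/(-r^2 + 6*r + 2)^2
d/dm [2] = 0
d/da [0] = 0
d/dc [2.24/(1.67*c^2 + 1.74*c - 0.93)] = (-7.4816*c - 3.8976)/(1.67*c^2 + 1.74*c - 0.93)^2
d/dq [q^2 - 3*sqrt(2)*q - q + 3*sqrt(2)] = 2*q - 3*sqrt(2) - 1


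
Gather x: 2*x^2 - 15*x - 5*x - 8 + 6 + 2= 2*x^2 - 20*x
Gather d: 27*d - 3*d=24*d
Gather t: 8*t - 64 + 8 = 8*t - 56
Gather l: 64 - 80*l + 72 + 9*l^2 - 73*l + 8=9*l^2 - 153*l + 144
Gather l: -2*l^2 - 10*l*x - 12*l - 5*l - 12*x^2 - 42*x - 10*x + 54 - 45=-2*l^2 + l*(-10*x - 17) - 12*x^2 - 52*x + 9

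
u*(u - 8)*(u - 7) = u^3 - 15*u^2 + 56*u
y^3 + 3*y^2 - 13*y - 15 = (y - 3)*(y + 1)*(y + 5)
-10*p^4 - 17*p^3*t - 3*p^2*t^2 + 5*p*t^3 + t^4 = (-2*p + t)*(p + t)^2*(5*p + t)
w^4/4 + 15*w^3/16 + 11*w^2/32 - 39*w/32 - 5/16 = (w/4 + 1/2)*(w - 1)*(w + 1/4)*(w + 5/2)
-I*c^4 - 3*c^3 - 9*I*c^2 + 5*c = c*(c - 5*I)*(c + I)*(-I*c + 1)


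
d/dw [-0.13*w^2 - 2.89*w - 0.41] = -0.26*w - 2.89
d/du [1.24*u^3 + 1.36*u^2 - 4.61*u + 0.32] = 3.72*u^2 + 2.72*u - 4.61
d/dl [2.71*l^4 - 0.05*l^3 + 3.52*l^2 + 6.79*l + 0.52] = 10.84*l^3 - 0.15*l^2 + 7.04*l + 6.79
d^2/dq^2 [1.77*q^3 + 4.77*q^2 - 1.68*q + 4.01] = 10.62*q + 9.54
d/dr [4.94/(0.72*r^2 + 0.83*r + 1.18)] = (-7.1136*r - 4.1002)/(0.72*r^2 + 0.83*r + 1.18)^2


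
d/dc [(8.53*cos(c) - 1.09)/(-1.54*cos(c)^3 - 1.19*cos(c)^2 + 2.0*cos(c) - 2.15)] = (-26.2724*cos(c)^3 - 5.1149*cos(c)^2 + 2.5942*cos(c) + 16.1595)*sin(c)/(2.3716*cos(c)^6 + 3.6652*cos(c)^5 - 4.7439*cos(c)^4 + 1.862*cos(c)^3 + 9.117*cos(c)^2 - 8.6*cos(c) + 4.6225)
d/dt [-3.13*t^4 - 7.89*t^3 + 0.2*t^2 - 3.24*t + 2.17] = -12.52*t^3 - 23.67*t^2 + 0.4*t - 3.24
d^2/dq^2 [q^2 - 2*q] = 2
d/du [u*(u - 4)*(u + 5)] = 3*u^2 + 2*u - 20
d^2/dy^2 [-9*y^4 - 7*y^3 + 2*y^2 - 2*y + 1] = -108*y^2 - 42*y + 4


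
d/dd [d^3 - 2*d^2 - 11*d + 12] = 3*d^2 - 4*d - 11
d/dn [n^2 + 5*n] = 2*n + 5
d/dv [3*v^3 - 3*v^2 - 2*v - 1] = 9*v^2 - 6*v - 2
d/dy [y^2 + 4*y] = 2*y + 4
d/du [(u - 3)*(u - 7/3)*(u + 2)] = 3*u^2 - 20*u/3 - 11/3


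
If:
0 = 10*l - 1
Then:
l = 1/10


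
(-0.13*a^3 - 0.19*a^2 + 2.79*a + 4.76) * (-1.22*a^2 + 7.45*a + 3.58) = 0.1586*a^5 - 0.7367*a^4 - 5.2847*a^3 + 14.2981*a^2 + 45.4502*a + 17.0408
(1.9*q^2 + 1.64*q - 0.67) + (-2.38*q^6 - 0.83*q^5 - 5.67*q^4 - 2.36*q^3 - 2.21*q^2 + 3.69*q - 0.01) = -2.38*q^6 - 0.83*q^5 - 5.67*q^4 - 2.36*q^3 - 0.31*q^2 + 5.33*q - 0.68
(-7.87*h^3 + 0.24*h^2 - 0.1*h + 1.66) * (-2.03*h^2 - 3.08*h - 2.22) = 15.9761*h^5 + 23.7524*h^4 + 16.9352*h^3 - 3.5946*h^2 - 4.8908*h - 3.6852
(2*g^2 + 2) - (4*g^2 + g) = -2*g^2 - g + 2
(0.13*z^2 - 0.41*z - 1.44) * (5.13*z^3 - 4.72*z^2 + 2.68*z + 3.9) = 0.6669*z^5 - 2.7169*z^4 - 5.1036*z^3 + 6.205*z^2 - 5.4582*z - 5.616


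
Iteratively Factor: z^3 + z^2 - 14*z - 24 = (z + 3)*(z^2 - 2*z - 8) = (z + 2)*(z + 3)*(z - 4)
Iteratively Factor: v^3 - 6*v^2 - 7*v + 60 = (v - 4)*(v^2 - 2*v - 15) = (v - 5)*(v - 4)*(v + 3)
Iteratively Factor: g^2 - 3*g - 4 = (g - 4)*(g + 1)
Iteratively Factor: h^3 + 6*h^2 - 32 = (h + 4)*(h^2 + 2*h - 8) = (h + 4)^2*(h - 2)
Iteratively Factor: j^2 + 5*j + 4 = (j + 4)*(j + 1)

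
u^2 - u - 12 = (u - 4)*(u + 3)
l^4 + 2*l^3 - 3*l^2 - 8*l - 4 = (l - 2)*(l + 1)^2*(l + 2)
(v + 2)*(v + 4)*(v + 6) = v^3 + 12*v^2 + 44*v + 48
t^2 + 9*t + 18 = (t + 3)*(t + 6)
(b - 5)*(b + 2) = b^2 - 3*b - 10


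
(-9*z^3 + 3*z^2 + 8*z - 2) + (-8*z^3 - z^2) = -17*z^3 + 2*z^2 + 8*z - 2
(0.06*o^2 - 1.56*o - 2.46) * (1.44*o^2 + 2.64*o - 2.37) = 0.0864*o^4 - 2.088*o^3 - 7.803*o^2 - 2.7972*o + 5.8302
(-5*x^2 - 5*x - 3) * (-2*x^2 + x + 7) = 10*x^4 + 5*x^3 - 34*x^2 - 38*x - 21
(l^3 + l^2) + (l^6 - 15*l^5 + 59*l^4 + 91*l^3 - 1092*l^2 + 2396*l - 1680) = l^6 - 15*l^5 + 59*l^4 + 92*l^3 - 1091*l^2 + 2396*l - 1680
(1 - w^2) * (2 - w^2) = w^4 - 3*w^2 + 2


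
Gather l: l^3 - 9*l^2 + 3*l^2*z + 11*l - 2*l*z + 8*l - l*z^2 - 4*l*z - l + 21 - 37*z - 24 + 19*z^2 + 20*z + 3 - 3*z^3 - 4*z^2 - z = l^3 + l^2*(3*z - 9) + l*(-z^2 - 6*z + 18) - 3*z^3 + 15*z^2 - 18*z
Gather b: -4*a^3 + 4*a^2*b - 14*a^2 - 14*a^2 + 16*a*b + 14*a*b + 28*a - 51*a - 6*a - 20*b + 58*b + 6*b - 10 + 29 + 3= -4*a^3 - 28*a^2 - 29*a + b*(4*a^2 + 30*a + 44) + 22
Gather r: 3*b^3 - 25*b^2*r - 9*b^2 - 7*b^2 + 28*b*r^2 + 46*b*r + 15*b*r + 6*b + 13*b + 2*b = 3*b^3 - 16*b^2 + 28*b*r^2 + 21*b + r*(-25*b^2 + 61*b)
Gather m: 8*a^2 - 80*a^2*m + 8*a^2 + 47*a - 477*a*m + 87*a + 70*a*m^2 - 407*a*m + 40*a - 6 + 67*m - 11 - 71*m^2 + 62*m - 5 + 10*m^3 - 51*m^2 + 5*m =16*a^2 + 174*a + 10*m^3 + m^2*(70*a - 122) + m*(-80*a^2 - 884*a + 134) - 22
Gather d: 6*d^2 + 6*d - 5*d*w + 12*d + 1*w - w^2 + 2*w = 6*d^2 + d*(18 - 5*w) - w^2 + 3*w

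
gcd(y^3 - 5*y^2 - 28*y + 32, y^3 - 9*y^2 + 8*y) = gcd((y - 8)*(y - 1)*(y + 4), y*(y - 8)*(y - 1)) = y^2 - 9*y + 8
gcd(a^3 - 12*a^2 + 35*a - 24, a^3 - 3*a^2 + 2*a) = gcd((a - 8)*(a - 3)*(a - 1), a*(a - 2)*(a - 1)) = a - 1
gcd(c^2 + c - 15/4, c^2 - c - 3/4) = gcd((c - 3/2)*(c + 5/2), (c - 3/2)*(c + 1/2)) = c - 3/2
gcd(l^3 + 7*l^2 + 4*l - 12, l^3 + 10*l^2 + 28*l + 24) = l^2 + 8*l + 12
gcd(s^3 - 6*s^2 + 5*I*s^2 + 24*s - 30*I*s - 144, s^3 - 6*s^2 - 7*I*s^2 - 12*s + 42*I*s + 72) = s^2 + s*(-6 - 3*I) + 18*I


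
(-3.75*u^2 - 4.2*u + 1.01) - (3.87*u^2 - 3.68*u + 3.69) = -7.62*u^2 - 0.52*u - 2.68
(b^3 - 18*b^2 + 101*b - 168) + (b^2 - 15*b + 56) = b^3 - 17*b^2 + 86*b - 112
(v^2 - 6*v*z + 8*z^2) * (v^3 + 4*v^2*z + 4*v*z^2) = v^5 - 2*v^4*z - 12*v^3*z^2 + 8*v^2*z^3 + 32*v*z^4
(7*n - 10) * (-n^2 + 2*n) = -7*n^3 + 24*n^2 - 20*n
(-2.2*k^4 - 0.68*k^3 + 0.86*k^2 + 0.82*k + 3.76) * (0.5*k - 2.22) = -1.1*k^5 + 4.544*k^4 + 1.9396*k^3 - 1.4992*k^2 + 0.0595999999999999*k - 8.3472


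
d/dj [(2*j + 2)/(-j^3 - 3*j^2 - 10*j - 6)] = 4*(j^3 + 3*j^2 + 3*j + 2)/(j^6 + 6*j^5 + 29*j^4 + 72*j^3 + 136*j^2 + 120*j + 36)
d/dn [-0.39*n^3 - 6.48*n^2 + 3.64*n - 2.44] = -1.17*n^2 - 12.96*n + 3.64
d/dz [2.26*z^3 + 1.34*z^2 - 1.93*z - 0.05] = 6.78*z^2 + 2.68*z - 1.93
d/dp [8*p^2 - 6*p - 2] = 16*p - 6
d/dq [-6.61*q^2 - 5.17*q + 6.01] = -13.22*q - 5.17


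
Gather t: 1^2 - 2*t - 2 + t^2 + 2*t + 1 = t^2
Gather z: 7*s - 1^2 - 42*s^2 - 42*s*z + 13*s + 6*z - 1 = -42*s^2 + 20*s + z*(6 - 42*s) - 2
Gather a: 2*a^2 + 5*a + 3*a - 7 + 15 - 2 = 2*a^2 + 8*a + 6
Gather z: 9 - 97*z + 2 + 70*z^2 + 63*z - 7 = 70*z^2 - 34*z + 4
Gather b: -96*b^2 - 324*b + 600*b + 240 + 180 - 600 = -96*b^2 + 276*b - 180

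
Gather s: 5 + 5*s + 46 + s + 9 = 6*s + 60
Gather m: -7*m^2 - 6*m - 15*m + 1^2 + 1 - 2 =-7*m^2 - 21*m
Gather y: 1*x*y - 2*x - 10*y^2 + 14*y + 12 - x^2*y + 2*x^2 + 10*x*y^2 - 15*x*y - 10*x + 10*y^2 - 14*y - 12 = 2*x^2 + 10*x*y^2 - 12*x + y*(-x^2 - 14*x)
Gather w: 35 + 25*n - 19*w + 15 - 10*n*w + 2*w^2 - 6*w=25*n + 2*w^2 + w*(-10*n - 25) + 50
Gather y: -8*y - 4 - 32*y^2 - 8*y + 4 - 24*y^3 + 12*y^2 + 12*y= -24*y^3 - 20*y^2 - 4*y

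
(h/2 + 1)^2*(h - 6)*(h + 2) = h^4/4 - 6*h^2 - 16*h - 12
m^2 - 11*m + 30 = (m - 6)*(m - 5)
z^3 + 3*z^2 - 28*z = z*(z - 4)*(z + 7)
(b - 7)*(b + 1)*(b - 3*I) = b^3 - 6*b^2 - 3*I*b^2 - 7*b + 18*I*b + 21*I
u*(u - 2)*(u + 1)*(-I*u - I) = -I*u^4 + 3*I*u^2 + 2*I*u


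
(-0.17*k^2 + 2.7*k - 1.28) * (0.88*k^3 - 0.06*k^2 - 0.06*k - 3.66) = -0.1496*k^5 + 2.3862*k^4 - 1.2782*k^3 + 0.537*k^2 - 9.8052*k + 4.6848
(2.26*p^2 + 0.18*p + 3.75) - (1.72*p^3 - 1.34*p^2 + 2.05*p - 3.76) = -1.72*p^3 + 3.6*p^2 - 1.87*p + 7.51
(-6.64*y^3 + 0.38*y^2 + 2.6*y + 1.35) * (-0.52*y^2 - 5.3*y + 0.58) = 3.4528*y^5 + 34.9944*y^4 - 7.2172*y^3 - 14.2616*y^2 - 5.647*y + 0.783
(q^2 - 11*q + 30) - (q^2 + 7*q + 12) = 18 - 18*q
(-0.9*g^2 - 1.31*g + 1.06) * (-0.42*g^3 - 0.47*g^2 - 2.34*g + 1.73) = 0.378*g^5 + 0.9732*g^4 + 2.2765*g^3 + 1.0102*g^2 - 4.7467*g + 1.8338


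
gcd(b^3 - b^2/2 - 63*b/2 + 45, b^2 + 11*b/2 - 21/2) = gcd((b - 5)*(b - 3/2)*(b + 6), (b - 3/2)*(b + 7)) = b - 3/2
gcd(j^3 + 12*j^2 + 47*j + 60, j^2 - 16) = j + 4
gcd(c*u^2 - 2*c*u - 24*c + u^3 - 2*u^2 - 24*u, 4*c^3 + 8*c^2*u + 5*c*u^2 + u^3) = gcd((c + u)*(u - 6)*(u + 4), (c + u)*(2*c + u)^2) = c + u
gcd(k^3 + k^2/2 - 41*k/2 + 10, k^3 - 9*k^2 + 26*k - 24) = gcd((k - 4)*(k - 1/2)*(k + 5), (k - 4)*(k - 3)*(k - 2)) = k - 4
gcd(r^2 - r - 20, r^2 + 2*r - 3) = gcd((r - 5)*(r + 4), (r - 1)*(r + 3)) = 1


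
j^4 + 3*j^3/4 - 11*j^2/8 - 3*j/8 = j*(j - 1)*(j + 1/4)*(j + 3/2)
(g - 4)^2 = g^2 - 8*g + 16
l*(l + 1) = l^2 + l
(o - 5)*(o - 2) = o^2 - 7*o + 10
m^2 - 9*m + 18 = (m - 6)*(m - 3)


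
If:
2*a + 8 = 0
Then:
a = -4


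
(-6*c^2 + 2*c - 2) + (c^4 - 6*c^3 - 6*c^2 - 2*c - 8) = c^4 - 6*c^3 - 12*c^2 - 10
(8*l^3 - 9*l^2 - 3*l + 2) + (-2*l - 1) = 8*l^3 - 9*l^2 - 5*l + 1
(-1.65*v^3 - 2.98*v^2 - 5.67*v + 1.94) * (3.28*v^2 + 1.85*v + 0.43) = -5.412*v^5 - 12.8269*v^4 - 24.8201*v^3 - 5.4077*v^2 + 1.1509*v + 0.8342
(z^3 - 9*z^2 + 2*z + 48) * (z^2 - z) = z^5 - 10*z^4 + 11*z^3 + 46*z^2 - 48*z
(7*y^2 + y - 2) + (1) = 7*y^2 + y - 1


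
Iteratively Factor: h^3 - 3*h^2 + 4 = (h + 1)*(h^2 - 4*h + 4) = (h - 2)*(h + 1)*(h - 2)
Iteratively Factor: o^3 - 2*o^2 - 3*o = (o)*(o^2 - 2*o - 3) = o*(o - 3)*(o + 1)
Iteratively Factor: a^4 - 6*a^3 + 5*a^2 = (a - 5)*(a^3 - a^2) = a*(a - 5)*(a^2 - a) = a*(a - 5)*(a - 1)*(a)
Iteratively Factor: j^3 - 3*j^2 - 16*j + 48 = (j - 3)*(j^2 - 16) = (j - 4)*(j - 3)*(j + 4)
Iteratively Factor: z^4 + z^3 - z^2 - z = (z + 1)*(z^3 - z) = (z + 1)^2*(z^2 - z) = (z - 1)*(z + 1)^2*(z)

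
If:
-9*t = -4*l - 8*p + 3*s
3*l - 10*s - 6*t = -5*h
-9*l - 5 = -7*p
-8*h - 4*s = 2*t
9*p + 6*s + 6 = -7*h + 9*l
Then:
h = -183/1427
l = 25181/7135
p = 37472/7135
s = -24504/7135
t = 52668/7135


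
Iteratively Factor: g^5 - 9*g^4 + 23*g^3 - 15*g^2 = (g - 5)*(g^4 - 4*g^3 + 3*g^2) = g*(g - 5)*(g^3 - 4*g^2 + 3*g) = g^2*(g - 5)*(g^2 - 4*g + 3) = g^2*(g - 5)*(g - 1)*(g - 3)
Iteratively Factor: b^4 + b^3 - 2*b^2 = (b)*(b^3 + b^2 - 2*b) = b^2*(b^2 + b - 2) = b^2*(b - 1)*(b + 2)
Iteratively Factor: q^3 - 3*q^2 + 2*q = (q - 1)*(q^2 - 2*q) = q*(q - 1)*(q - 2)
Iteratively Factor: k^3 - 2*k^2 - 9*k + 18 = (k - 3)*(k^2 + k - 6) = (k - 3)*(k - 2)*(k + 3)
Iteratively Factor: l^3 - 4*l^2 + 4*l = (l)*(l^2 - 4*l + 4) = l*(l - 2)*(l - 2)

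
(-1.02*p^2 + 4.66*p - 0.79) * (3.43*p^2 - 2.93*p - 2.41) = -3.4986*p^4 + 18.9724*p^3 - 13.9053*p^2 - 8.9159*p + 1.9039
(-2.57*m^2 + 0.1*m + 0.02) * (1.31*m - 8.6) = -3.3667*m^3 + 22.233*m^2 - 0.8338*m - 0.172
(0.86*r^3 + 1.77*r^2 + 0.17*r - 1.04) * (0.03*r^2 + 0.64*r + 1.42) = 0.0258*r^5 + 0.6035*r^4 + 2.3591*r^3 + 2.591*r^2 - 0.4242*r - 1.4768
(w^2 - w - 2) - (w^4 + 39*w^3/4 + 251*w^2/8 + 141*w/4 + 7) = -w^4 - 39*w^3/4 - 243*w^2/8 - 145*w/4 - 9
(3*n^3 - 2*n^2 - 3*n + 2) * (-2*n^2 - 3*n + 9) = -6*n^5 - 5*n^4 + 39*n^3 - 13*n^2 - 33*n + 18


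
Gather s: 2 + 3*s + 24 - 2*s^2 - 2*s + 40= -2*s^2 + s + 66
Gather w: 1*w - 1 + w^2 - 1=w^2 + w - 2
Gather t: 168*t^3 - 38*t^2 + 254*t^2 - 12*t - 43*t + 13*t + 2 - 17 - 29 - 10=168*t^3 + 216*t^2 - 42*t - 54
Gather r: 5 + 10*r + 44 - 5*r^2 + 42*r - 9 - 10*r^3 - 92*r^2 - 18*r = -10*r^3 - 97*r^2 + 34*r + 40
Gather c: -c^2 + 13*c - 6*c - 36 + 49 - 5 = -c^2 + 7*c + 8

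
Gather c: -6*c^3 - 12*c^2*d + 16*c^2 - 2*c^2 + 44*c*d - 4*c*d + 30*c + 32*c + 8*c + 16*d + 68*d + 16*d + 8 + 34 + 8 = -6*c^3 + c^2*(14 - 12*d) + c*(40*d + 70) + 100*d + 50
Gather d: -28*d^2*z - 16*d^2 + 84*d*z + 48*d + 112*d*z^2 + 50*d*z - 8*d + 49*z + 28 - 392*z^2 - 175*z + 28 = d^2*(-28*z - 16) + d*(112*z^2 + 134*z + 40) - 392*z^2 - 126*z + 56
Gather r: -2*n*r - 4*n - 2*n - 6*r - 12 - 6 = -6*n + r*(-2*n - 6) - 18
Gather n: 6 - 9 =-3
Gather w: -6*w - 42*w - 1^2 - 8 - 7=-48*w - 16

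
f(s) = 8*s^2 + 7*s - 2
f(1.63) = 30.67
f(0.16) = -0.68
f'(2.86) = 52.76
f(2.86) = 83.46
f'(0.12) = 8.92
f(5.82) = 309.72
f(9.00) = 709.00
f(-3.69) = 81.10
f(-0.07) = -2.45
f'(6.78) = 115.48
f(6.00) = 328.00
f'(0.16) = 9.56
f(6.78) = 413.21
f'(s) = 16*s + 7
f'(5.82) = 100.12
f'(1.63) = 33.08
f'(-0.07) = 5.88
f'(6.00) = 103.00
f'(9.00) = 151.00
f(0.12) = -1.04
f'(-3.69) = -52.04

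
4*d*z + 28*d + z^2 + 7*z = (4*d + z)*(z + 7)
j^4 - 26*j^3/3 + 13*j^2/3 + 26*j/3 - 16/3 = (j - 8)*(j - 1)*(j - 2/3)*(j + 1)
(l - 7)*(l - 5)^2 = l^3 - 17*l^2 + 95*l - 175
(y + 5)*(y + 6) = y^2 + 11*y + 30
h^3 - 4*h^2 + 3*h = h*(h - 3)*(h - 1)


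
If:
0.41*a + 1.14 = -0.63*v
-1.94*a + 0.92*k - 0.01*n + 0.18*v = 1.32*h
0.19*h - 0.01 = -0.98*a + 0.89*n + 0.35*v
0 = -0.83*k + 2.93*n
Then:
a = -1.53658536585366*v - 2.78048780487805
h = -5.70988155716514*v - 7.24392596302835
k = -11.6641969438013*v - 16.3068718918975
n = -3.30419230831232*v - 4.61935278848975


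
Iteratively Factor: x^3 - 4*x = (x + 2)*(x^2 - 2*x) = x*(x + 2)*(x - 2)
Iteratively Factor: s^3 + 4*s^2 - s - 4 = (s + 4)*(s^2 - 1) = (s + 1)*(s + 4)*(s - 1)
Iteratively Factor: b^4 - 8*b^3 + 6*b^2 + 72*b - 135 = (b + 3)*(b^3 - 11*b^2 + 39*b - 45) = (b - 5)*(b + 3)*(b^2 - 6*b + 9) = (b - 5)*(b - 3)*(b + 3)*(b - 3)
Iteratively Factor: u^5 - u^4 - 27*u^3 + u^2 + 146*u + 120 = (u + 1)*(u^4 - 2*u^3 - 25*u^2 + 26*u + 120) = (u - 3)*(u + 1)*(u^3 + u^2 - 22*u - 40) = (u - 5)*(u - 3)*(u + 1)*(u^2 + 6*u + 8) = (u - 5)*(u - 3)*(u + 1)*(u + 4)*(u + 2)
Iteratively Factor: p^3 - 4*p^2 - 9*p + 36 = (p - 3)*(p^2 - p - 12) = (p - 3)*(p + 3)*(p - 4)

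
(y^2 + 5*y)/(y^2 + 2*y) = (y + 5)/(y + 2)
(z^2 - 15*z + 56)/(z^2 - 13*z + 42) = (z - 8)/(z - 6)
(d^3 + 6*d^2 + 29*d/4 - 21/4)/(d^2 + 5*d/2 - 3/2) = d + 7/2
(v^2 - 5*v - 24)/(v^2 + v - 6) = (v - 8)/(v - 2)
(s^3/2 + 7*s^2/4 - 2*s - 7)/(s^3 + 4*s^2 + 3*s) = (2*s^3 + 7*s^2 - 8*s - 28)/(4*s*(s^2 + 4*s + 3))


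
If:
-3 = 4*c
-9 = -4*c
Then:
No Solution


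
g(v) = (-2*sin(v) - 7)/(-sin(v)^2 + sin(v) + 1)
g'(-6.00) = 0.62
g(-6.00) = -6.29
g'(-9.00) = -54.38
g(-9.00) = -14.77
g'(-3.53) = 0.36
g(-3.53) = -6.28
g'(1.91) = 2.99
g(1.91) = -8.43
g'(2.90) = -1.07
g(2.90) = -6.33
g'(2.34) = 2.93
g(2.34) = -7.02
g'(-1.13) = 13.10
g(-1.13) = 7.19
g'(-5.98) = 0.42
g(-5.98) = -6.28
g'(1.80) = 2.28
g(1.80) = -8.73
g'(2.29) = 3.12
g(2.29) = -7.17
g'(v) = (2*sin(v)*cos(v) - cos(v))*(-2*sin(v) - 7)/(-sin(v)^2 + sin(v) + 1)^2 - 2*cos(v)/(-sin(v)^2 + sin(v) + 1) = (-14*sin(v) + 2*cos(v)^2 + 3)*cos(v)/(sin(v) + cos(v)^2)^2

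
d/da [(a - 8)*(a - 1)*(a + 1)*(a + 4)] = 4*a^3 - 12*a^2 - 66*a + 4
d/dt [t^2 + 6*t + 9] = 2*t + 6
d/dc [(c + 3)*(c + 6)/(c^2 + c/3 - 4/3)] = 6*(-13*c^2 - 58*c - 27)/(9*c^4 + 6*c^3 - 23*c^2 - 8*c + 16)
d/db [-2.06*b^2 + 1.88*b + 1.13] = 1.88 - 4.12*b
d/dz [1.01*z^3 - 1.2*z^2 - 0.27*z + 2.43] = 3.03*z^2 - 2.4*z - 0.27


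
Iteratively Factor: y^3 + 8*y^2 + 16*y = (y + 4)*(y^2 + 4*y) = y*(y + 4)*(y + 4)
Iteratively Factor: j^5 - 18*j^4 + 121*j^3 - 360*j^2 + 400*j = (j - 4)*(j^4 - 14*j^3 + 65*j^2 - 100*j) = j*(j - 4)*(j^3 - 14*j^2 + 65*j - 100) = j*(j - 5)*(j - 4)*(j^2 - 9*j + 20) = j*(j - 5)*(j - 4)^2*(j - 5)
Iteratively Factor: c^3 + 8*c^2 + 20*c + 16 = (c + 2)*(c^2 + 6*c + 8) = (c + 2)^2*(c + 4)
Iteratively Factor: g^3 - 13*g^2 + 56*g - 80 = (g - 5)*(g^2 - 8*g + 16) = (g - 5)*(g - 4)*(g - 4)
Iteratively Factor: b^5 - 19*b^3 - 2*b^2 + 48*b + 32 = (b + 1)*(b^4 - b^3 - 18*b^2 + 16*b + 32) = (b + 1)*(b + 4)*(b^3 - 5*b^2 + 2*b + 8) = (b - 4)*(b + 1)*(b + 4)*(b^2 - b - 2) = (b - 4)*(b + 1)^2*(b + 4)*(b - 2)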